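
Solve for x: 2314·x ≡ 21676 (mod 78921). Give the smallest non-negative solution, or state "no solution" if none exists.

First find gcd(2314, 78921):
78921 = 34·2314 + 245
2314 = 9·245 + 109
245 = 2·109 + 27
109 = 4·27 + 1
27 = 27·1 + 0
gcd = 1, so a unique solution mod 78921 exists.
Back-substitute for the Bézout coefficients:
1 = 109 − 4·27
1 = −4·245 + 9·109
1 = 9·2314 − 85·245
1 = −85·78921 + 2899·2314
So 2314·(2899) ≡ 1 (mod 78921), giving 2314⁻¹ ≡ 2899.
x ≡ 2314⁻¹·21676 ≡ 2899·21676 ≡ 17608 (mod 78921).

17608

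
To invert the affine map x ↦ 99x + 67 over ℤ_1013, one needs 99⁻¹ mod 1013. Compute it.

440

Extended Euclidean algorithm:
1013 = 10*99 + 23
99 = 4*23 + 7
23 = 3*7 + 2
7 = 3*2 + 1
2 = 2*1 + 0
gcd = 1, so the inverse exists. Back-substitute:
1 = 7 − 3·2
1 = −3·23 + 10·7
1 = 10·99 − 43·23
1 = −43·1013 + 440·99
So 99·440 ≡ 1 (mod 1013).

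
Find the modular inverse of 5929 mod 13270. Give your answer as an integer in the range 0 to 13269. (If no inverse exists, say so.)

Run Euclid on (13270, 5929):
13270 = 2×5929 + 1412
5929 = 4×1412 + 281
1412 = 5×281 + 7
281 = 40×7 + 1
7 = 7×1 + 0
Since gcd(5929, 13270) = 1, back-substitute to write 1 as a combination:
1 = 281 − 40·7
1 = −40·1412 + 201·281
1 = 201·5929 − 844·1412
1 = −844·13270 + 1889·5929
So 5929·1889 ≡ 1 (mod 13270).

1889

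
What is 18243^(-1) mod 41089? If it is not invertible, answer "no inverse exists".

31850

Run Euclid on (41089, 18243):
41089 = 2·18243 + 4603
18243 = 3·4603 + 4434
4603 = 1·4434 + 169
4434 = 26·169 + 40
169 = 4·40 + 9
40 = 4·9 + 4
9 = 2·4 + 1
4 = 4·1 + 0
Since gcd(18243, 41089) = 1, back-substitute to write 1 as a combination:
1 = 9 − 2·4
1 = −2·40 + 9·9
1 = 9·169 − 38·40
1 = −38·4434 + 997·169
1 = 997·4603 − 1035·4434
1 = −1035·18243 + 4102·4603
1 = 4102·41089 − 9239·18243
Hence 18243⁻¹ ≡ -9239 ≡ 31850 (mod 41089).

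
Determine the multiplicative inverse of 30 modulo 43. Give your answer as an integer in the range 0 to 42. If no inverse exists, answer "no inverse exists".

Apply the Euclidean algorithm to 43 and 30:
43 = 1·30 + 13
30 = 2·13 + 4
13 = 3·4 + 1
4 = 4·1 + 0
The gcd is 1. Working backward:
1 = 13 − 3·4
1 = −3·30 + 7·13
1 = 7·43 − 10·30
Hence 30⁻¹ ≡ -10 ≡ 33 (mod 43).

33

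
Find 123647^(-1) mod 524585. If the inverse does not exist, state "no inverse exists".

Apply the Euclidean algorithm to 524585 and 123647:
524585 = 4·123647 + 29997
123647 = 4·29997 + 3659
29997 = 8·3659 + 725
3659 = 5·725 + 34
725 = 21·34 + 11
34 = 3·11 + 1
11 = 11·1 + 0
Since gcd(123647, 524585) = 1, back-substitute to write 1 as a combination:
1 = 34 − 3·11
1 = −3·725 + 64·34
1 = 64·3659 − 323·725
1 = −323·29997 + 2648·3659
1 = 2648·123647 − 10915·29997
1 = −10915·524585 + 46308·123647
So 123647·46308 ≡ 1 (mod 524585).

46308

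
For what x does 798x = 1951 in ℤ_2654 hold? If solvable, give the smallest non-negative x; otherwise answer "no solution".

gcd(798, 2654):
2654 = 3×798 + 260
798 = 3×260 + 18
260 = 14×18 + 8
18 = 2×8 + 2
8 = 4×2 + 0
gcd = 2, but 2 ∤ 1951, so the congruence has no solution.

no solution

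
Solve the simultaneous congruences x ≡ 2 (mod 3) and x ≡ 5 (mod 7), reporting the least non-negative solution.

5

Write x = 2 + 3·k. Then 3·k ≡ 5 − 2 ≡ 3 (mod 7).
Need 3⁻¹ mod 7. Extended Euclid on (7, 3):
7 = 2×3 + 1
3 = 3×1 + 0
Back-substitute:
1 = 7 − 2·3
3⁻¹ ≡ 5 (mod 7), so k ≡ 5·3 ≡ 1 (mod 7).
x = 2 + 3·1 = 5.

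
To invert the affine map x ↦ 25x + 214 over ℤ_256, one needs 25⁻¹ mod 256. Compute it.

gcd(256, 25) by repeated division:
256 = 10×25 + 6
25 = 4×6 + 1
6 = 6×1 + 0
Since gcd(25, 256) = 1, back-substitute to write 1 as a combination:
1 = 25 − 4·6
1 = −4·256 + 41·25
So 25·41 ≡ 1 (mod 256).

41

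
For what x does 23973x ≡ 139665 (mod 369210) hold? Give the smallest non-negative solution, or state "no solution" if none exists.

68325

First find gcd(23973, 369210):
369210 = 15*23973 + 9615
23973 = 2*9615 + 4743
9615 = 2*4743 + 129
4743 = 36*129 + 99
129 = 1*99 + 30
99 = 3*30 + 9
30 = 3*9 + 3
9 = 3*3 + 0
gcd = 3 and 3 | 139665, so solutions exist. Divide through by 3: 7991x ≡ 46555 (mod 123070).
Now find 7991⁻¹ mod 123070:
123070 = 15*7991 + 3205
7991 = 2*3205 + 1581
3205 = 2*1581 + 43
1581 = 36*43 + 33
43 = 1*33 + 10
33 = 3*10 + 3
10 = 3*3 + 1
3 = 3*1 + 0
Back-substitute:
1 = 10 − 3·3
1 = −3·33 + 10·10
1 = 10·43 − 13·33
1 = −13·1581 + 478·43
1 = 478·3205 − 969·1581
1 = −969·7991 + 2416·3205
1 = 2416·123070 − 37209·7991
So 7991·(-37209) ≡ 1 (mod 123070), i.e. 7991⁻¹ ≡ 85861.
Then x ≡ 85861·46555 ≡ 68325 (mod 123070); the smallest non-negative solution is x = 68325.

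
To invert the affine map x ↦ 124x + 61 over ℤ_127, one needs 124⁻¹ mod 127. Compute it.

gcd(127, 124) by repeated division:
127 = 1·124 + 3
124 = 41·3 + 1
3 = 3·1 + 0
The gcd is 1. Working backward:
1 = 124 − 41·3
1 = −41·127 + 42·124
So 124·42 ≡ 1 (mod 127).

42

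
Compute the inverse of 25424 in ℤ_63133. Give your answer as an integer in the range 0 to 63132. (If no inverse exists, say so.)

Compute gcd(25424, 63133):
63133 = 2*25424 + 12285
25424 = 2*12285 + 854
12285 = 14*854 + 329
854 = 2*329 + 196
329 = 1*196 + 133
196 = 1*133 + 63
133 = 2*63 + 7
63 = 9*7 + 0
gcd(25424, 63133) = 7 ≠ 1, so 25424 has no multiplicative inverse modulo 63133.

no inverse exists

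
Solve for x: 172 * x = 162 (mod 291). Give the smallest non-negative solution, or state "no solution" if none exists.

72

First find gcd(172, 291):
291 = 1×172 + 119
172 = 1×119 + 53
119 = 2×53 + 13
53 = 4×13 + 1
13 = 13×1 + 0
gcd = 1, so a unique solution mod 291 exists.
Back-substitute for the Bézout coefficients:
1 = 53 − 4·13
1 = −4·119 + 9·53
1 = 9·172 − 13·119
1 = −13·291 + 22·172
So 172·(22) ≡ 1 (mod 291), giving 172⁻¹ ≡ 22.
x ≡ 172⁻¹·162 ≡ 22·162 ≡ 72 (mod 291).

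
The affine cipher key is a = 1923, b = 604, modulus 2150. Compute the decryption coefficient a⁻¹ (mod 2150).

gcd(2150, 1923) by repeated division:
2150 = 1×1923 + 227
1923 = 8×227 + 107
227 = 2×107 + 13
107 = 8×13 + 3
13 = 4×3 + 1
3 = 3×1 + 0
The gcd is 1. Working backward:
1 = 13 − 4·3
1 = −4·107 + 33·13
1 = 33·227 − 70·107
1 = −70·1923 + 593·227
1 = 593·2150 − 663·1923
So 1923·(-663) ≡ 1 (mod 2150), and -663 ≡ 1487 (mod 2150).

1487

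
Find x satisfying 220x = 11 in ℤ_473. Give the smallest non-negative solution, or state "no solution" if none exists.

28

First find gcd(220, 473):
473 = 2·220 + 33
220 = 6·33 + 22
33 = 1·22 + 11
22 = 2·11 + 0
gcd = 11 and 11 | 11, so solutions exist. Divide through by 11: 20x ≡ 1 (mod 43).
Now find 20⁻¹ mod 43:
43 = 2·20 + 3
20 = 6·3 + 2
3 = 1·2 + 1
2 = 2·1 + 0
Back-substitute:
1 = 3 − 2
1 = −20 + 7·3
1 = 7·43 − 15·20
So 20·(-15) ≡ 1 (mod 43), i.e. 20⁻¹ ≡ 28.
Then x ≡ 28·1 ≡ 28 (mod 43); the smallest non-negative solution is x = 28.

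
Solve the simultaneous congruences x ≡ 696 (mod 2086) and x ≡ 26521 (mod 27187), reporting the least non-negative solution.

Write x = 696 + 2086·k. Then 2086·k ≡ 26521 − 696 ≡ 25825 (mod 27187).
Need 2086⁻¹ mod 27187. Extended Euclid on (27187, 2086):
27187 = 13×2086 + 69
2086 = 30×69 + 16
69 = 4×16 + 5
16 = 3×5 + 1
5 = 5×1 + 0
Back-substitute:
1 = 16 − 3·5
1 = −3·69 + 13·16
1 = 13·2086 − 393·69
1 = −393·27187 + 5122·2086
2086⁻¹ ≡ 5122 (mod 27187), so k ≡ 5122·25825 ≡ 10895 (mod 27187).
x = 696 + 2086·10895 = 22727666.

22727666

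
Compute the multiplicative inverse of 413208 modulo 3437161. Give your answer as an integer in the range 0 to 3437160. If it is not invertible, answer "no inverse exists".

gcd(3437161, 413208) by repeated division:
3437161 = 8*413208 + 131497
413208 = 3*131497 + 18717
131497 = 7*18717 + 478
18717 = 39*478 + 75
478 = 6*75 + 28
75 = 2*28 + 19
28 = 1*19 + 9
19 = 2*9 + 1
9 = 9*1 + 0
The gcd is 1. Working backward:
1 = 19 − 2·9
1 = −2·28 + 3·19
1 = 3·75 − 8·28
1 = −8·478 + 51·75
1 = 51·18717 − 1997·478
1 = −1997·131497 + 14030·18717
1 = 14030·413208 − 44087·131497
1 = −44087·3437161 + 366726·413208
So 413208·366726 ≡ 1 (mod 3437161).

366726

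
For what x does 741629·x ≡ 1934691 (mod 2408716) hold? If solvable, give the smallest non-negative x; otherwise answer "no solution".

First find gcd(741629, 2408716):
2408716 = 3·741629 + 183829
741629 = 4·183829 + 6313
183829 = 29·6313 + 752
6313 = 8·752 + 297
752 = 2·297 + 158
297 = 1·158 + 139
158 = 1·139 + 19
139 = 7·19 + 6
19 = 3·6 + 1
6 = 6·1 + 0
gcd = 1, so a unique solution mod 2408716 exists.
Back-substitute for the Bézout coefficients:
1 = 19 − 3·6
1 = −3·139 + 22·19
1 = 22·158 − 25·139
1 = −25·297 + 47·158
1 = 47·752 − 119·297
1 = −119·6313 + 999·752
1 = 999·183829 − 29090·6313
1 = −29090·741629 + 117359·183829
1 = 117359·2408716 − 381167·741629
So 741629·(-381167) ≡ 1 (mod 2408716), giving 741629⁻¹ ≡ 2027549.
x ≡ 741629⁻¹·1934691 ≡ 2027549·1934691 ≡ 82583 (mod 2408716).

82583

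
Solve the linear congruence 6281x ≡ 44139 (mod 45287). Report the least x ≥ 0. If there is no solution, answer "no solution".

no solution

gcd(6281, 45287):
45287 = 7*6281 + 1320
6281 = 4*1320 + 1001
1320 = 1*1001 + 319
1001 = 3*319 + 44
319 = 7*44 + 11
44 = 4*11 + 0
gcd = 11, but 11 ∤ 44139, so the congruence has no solution.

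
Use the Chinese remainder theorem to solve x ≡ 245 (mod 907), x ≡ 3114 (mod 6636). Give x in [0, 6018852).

Write x = 245 + 907·k. Then 907·k ≡ 3114 − 245 ≡ 2869 (mod 6636).
Need 907⁻¹ mod 6636. Extended Euclid on (6636, 907):
6636 = 7×907 + 287
907 = 3×287 + 46
287 = 6×46 + 11
46 = 4×11 + 2
11 = 5×2 + 1
2 = 2×1 + 0
Back-substitute:
1 = 11 − 5·2
1 = −5·46 + 21·11
1 = 21·287 − 131·46
1 = −131·907 + 414·287
1 = 414·6636 − 3029·907
907⁻¹ ≡ 3607 (mod 6636), so k ≡ 3607·2869 ≡ 2959 (mod 6636).
x = 245 + 907·2959 = 2684058.

2684058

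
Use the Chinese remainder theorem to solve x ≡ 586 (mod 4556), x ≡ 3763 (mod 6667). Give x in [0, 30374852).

Write x = 586 + 4556·k. Then 4556·k ≡ 3763 − 586 ≡ 3177 (mod 6667).
Need 4556⁻¹ mod 6667. Extended Euclid on (6667, 4556):
6667 = 1*4556 + 2111
4556 = 2*2111 + 334
2111 = 6*334 + 107
334 = 3*107 + 13
107 = 8*13 + 3
13 = 4*3 + 1
3 = 3*1 + 0
Back-substitute:
1 = 13 − 4·3
1 = −4·107 + 33·13
1 = 33·334 − 103·107
1 = −103·2111 + 651·334
1 = 651·4556 − 1405·2111
1 = −1405·6667 + 2056·4556
4556⁻¹ ≡ 2056 (mod 6667), so k ≡ 2056·3177 ≡ 4919 (mod 6667).
x = 586 + 4556·4919 = 22411550.

22411550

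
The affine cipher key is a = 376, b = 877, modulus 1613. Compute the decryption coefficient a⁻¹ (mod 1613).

1317

Run Euclid on (1613, 376):
1613 = 4×376 + 109
376 = 3×109 + 49
109 = 2×49 + 11
49 = 4×11 + 5
11 = 2×5 + 1
5 = 5×1 + 0
Since gcd(376, 1613) = 1, back-substitute to write 1 as a combination:
1 = 11 − 2·5
1 = −2·49 + 9·11
1 = 9·109 − 20·49
1 = −20·376 + 69·109
1 = 69·1613 − 296·376
Hence 376⁻¹ ≡ -296 ≡ 1317 (mod 1613).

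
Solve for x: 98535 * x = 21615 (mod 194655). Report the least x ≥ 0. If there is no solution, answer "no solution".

First find gcd(98535, 194655):
194655 = 1*98535 + 96120
98535 = 1*96120 + 2415
96120 = 39*2415 + 1935
2415 = 1*1935 + 480
1935 = 4*480 + 15
480 = 32*15 + 0
gcd = 15 and 15 | 21615, so solutions exist. Divide through by 15: 6569x ≡ 1441 (mod 12977).
Now find 6569⁻¹ mod 12977:
12977 = 1·6569 + 6408
6569 = 1·6408 + 161
6408 = 39·161 + 129
161 = 1·129 + 32
129 = 4·32 + 1
32 = 32·1 + 0
Back-substitute:
1 = 129 − 4·32
1 = −4·161 + 5·129
1 = 5·6408 − 199·161
1 = −199·6569 + 204·6408
1 = 204·12977 − 403·6569
So 6569·(-403) ≡ 1 (mod 12977), i.e. 6569⁻¹ ≡ 12574.
Then x ≡ 12574·1441 ≡ 3242 (mod 12977); the smallest non-negative solution is x = 3242.

3242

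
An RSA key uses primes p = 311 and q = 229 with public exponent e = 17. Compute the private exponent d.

φ(n) = (p−1)(q−1) = 310·228 = 70680.
Need d with 17·d ≡ 1 (mod 70680). Apply the extended Euclidean algorithm:
70680 = 4157×17 + 11
17 = 1×11 + 6
11 = 1×6 + 5
6 = 1×5 + 1
5 = 5×1 + 0
Back-substitute:
1 = 6 − 5
1 = −11 + 2·6
1 = 2·17 − 3·11
1 = −3·70680 + 12473·17
So 17·12473 ≡ 1 (mod 70680), hence d = 12473.

12473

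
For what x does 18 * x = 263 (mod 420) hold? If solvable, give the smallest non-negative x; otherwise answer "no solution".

gcd(18, 420):
420 = 23×18 + 6
18 = 3×6 + 0
gcd = 6, but 6 ∤ 263, so the congruence has no solution.

no solution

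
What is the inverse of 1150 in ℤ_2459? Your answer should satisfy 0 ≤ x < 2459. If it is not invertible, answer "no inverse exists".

gcd(2459, 1150) by repeated division:
2459 = 2·1150 + 159
1150 = 7·159 + 37
159 = 4·37 + 11
37 = 3·11 + 4
11 = 2·4 + 3
4 = 1·3 + 1
3 = 3·1 + 0
Since gcd(1150, 2459) = 1, back-substitute to write 1 as a combination:
1 = 4 − 3
1 = −11 + 3·4
1 = 3·37 − 10·11
1 = −10·159 + 43·37
1 = 43·1150 − 311·159
1 = −311·2459 + 665·1150
So 1150·665 ≡ 1 (mod 2459).

665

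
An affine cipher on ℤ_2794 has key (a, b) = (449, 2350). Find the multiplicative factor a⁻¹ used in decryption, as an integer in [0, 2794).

Apply the Euclidean algorithm to 2794 and 449:
2794 = 6×449 + 100
449 = 4×100 + 49
100 = 2×49 + 2
49 = 24×2 + 1
2 = 2×1 + 0
gcd = 1, so the inverse exists. Back-substitute:
1 = 49 − 24·2
1 = −24·100 + 49·49
1 = 49·449 − 220·100
1 = −220·2794 + 1369·449
So 449·1369 ≡ 1 (mod 2794).

1369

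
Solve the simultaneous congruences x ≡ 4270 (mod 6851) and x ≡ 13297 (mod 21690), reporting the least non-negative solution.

Write x = 4270 + 6851·k. Then 6851·k ≡ 13297 − 4270 ≡ 9027 (mod 21690).
Need 6851⁻¹ mod 21690. Extended Euclid on (21690, 6851):
21690 = 3·6851 + 1137
6851 = 6·1137 + 29
1137 = 39·29 + 6
29 = 4·6 + 5
6 = 1·5 + 1
5 = 5·1 + 0
Back-substitute:
1 = 6 − 5
1 = −29 + 5·6
1 = 5·1137 − 196·29
1 = −196·6851 + 1181·1137
1 = 1181·21690 − 3739·6851
6851⁻¹ ≡ 17951 (mod 21690), so k ≡ 17951·9027 ≡ 19377 (mod 21690).
x = 4270 + 6851·19377 = 132756097.

132756097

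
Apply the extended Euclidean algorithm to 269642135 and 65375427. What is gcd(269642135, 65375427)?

1

Apply Euclid's algorithm to 269642135 and 65375427:
269642135 = 4*65375427 + 8140427
65375427 = 8*8140427 + 252011
8140427 = 32*252011 + 76075
252011 = 3*76075 + 23786
76075 = 3*23786 + 4717
23786 = 5*4717 + 201
4717 = 23*201 + 94
201 = 2*94 + 13
94 = 7*13 + 3
13 = 4*3 + 1
3 = 3*1 + 0
gcd(269642135, 65375427) = 1.
Express as a combination:
1 = 13 − 4·3
1 = −4·94 + 29·13
1 = 29·201 − 62·94
1 = −62·4717 + 1455·201
1 = 1455·23786 − 7337·4717
1 = −7337·76075 + 23466·23786
1 = 23466·252011 − 77735·76075
1 = −77735·8140427 + 2510986·252011
1 = 2510986·65375427 − 20165623·8140427
1 = −20165623·269642135 + 83173478·65375427
So 1 = (-20165623)·269642135 + (83173478)·65375427.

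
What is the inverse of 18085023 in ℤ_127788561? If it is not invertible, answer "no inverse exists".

no inverse exists

Euclidean algorithm on 127788561, 18085023:
127788561 = 7*18085023 + 1193400
18085023 = 15*1193400 + 184023
1193400 = 6*184023 + 89262
184023 = 2*89262 + 5499
89262 = 16*5499 + 1278
5499 = 4*1278 + 387
1278 = 3*387 + 117
387 = 3*117 + 36
117 = 3*36 + 9
36 = 4*9 + 0
Since gcd = 9 > 1, 18085023 is not a unit mod 127788561.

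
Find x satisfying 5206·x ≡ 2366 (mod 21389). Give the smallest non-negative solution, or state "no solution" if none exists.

7971

First find gcd(5206, 21389):
21389 = 4×5206 + 565
5206 = 9×565 + 121
565 = 4×121 + 81
121 = 1×81 + 40
81 = 2×40 + 1
40 = 40×1 + 0
gcd = 1, so a unique solution mod 21389 exists.
Back-substitute for the Bézout coefficients:
1 = 81 − 2·40
1 = −2·121 + 3·81
1 = 3·565 − 14·121
1 = −14·5206 + 129·565
1 = 129·21389 − 530·5206
So 5206·(-530) ≡ 1 (mod 21389), giving 5206⁻¹ ≡ 20859.
x ≡ 5206⁻¹·2366 ≡ 20859·2366 ≡ 7971 (mod 21389).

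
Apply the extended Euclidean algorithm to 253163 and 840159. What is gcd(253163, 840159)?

Apply Euclid's algorithm to 840159 and 253163:
840159 = 3·253163 + 80670
253163 = 3·80670 + 11153
80670 = 7·11153 + 2599
11153 = 4·2599 + 757
2599 = 3·757 + 328
757 = 2·328 + 101
328 = 3·101 + 25
101 = 4·25 + 1
25 = 25·1 + 0
gcd(253163, 840159) = 1.
Working backward:
1 = 101 − 4·25
1 = −4·328 + 13·101
1 = 13·757 − 30·328
1 = −30·2599 + 103·757
1 = 103·11153 − 442·2599
1 = −442·80670 + 3197·11153
1 = 3197·253163 − 10033·80670
1 = −10033·840159 + 33296·253163
So 1 = (-10033)·840159 + (33296)·253163.

1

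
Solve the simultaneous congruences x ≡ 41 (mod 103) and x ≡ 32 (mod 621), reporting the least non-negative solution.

1895

Write x = 41 + 103·k. Then 103·k ≡ 32 − 41 ≡ 612 (mod 621).
Need 103⁻¹ mod 621. Extended Euclid on (621, 103):
621 = 6×103 + 3
103 = 34×3 + 1
3 = 3×1 + 0
Back-substitute:
1 = 103 − 34·3
1 = −34·621 + 205·103
103⁻¹ ≡ 205 (mod 621), so k ≡ 205·612 ≡ 18 (mod 621).
x = 41 + 103·18 = 1895.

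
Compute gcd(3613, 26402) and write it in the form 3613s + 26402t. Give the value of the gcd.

1

Repeated division:
26402 = 7*3613 + 1111
3613 = 3*1111 + 280
1111 = 3*280 + 271
280 = 1*271 + 9
271 = 30*9 + 1
9 = 9*1 + 0
gcd(3613, 26402) = 1.
Back-substituting:
1 = 271 − 30·9
1 = −30·280 + 31·271
1 = 31·1111 − 123·280
1 = −123·3613 + 400·1111
1 = 400·26402 − 2923·3613
So 1 = (400)·26402 + (-2923)·3613.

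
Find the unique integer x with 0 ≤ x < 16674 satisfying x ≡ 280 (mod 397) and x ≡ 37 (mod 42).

Write x = 280 + 397·k. Then 397·k ≡ 37 − 280 ≡ 9 (mod 42).
Need 397⁻¹ mod 42. Extended Euclid on (42, 19):
42 = 2·19 + 4
19 = 4·4 + 3
4 = 1·3 + 1
3 = 3·1 + 0
Back-substitute:
1 = 4 − 3
1 = −19 + 5·4
1 = 5·42 − 11·19
397⁻¹ ≡ 31 (mod 42), so k ≡ 31·9 ≡ 27 (mod 42).
x = 280 + 397·27 = 10999.

10999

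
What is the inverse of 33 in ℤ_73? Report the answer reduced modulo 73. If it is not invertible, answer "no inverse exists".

31

Extended Euclidean algorithm:
73 = 2×33 + 7
33 = 4×7 + 5
7 = 1×5 + 2
5 = 2×2 + 1
2 = 2×1 + 0
gcd = 1, so the inverse exists. Back-substitute:
1 = 5 − 2·2
1 = −2·7 + 3·5
1 = 3·33 − 14·7
1 = −14·73 + 31·33
So 33·31 ≡ 1 (mod 73).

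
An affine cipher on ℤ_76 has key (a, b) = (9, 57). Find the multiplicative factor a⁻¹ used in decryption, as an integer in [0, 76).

17

Run Euclid on (76, 9):
76 = 8×9 + 4
9 = 2×4 + 1
4 = 4×1 + 0
gcd = 1, so the inverse exists. Back-substitute:
1 = 9 − 2·4
1 = −2·76 + 17·9
So 9·17 ≡ 1 (mod 76).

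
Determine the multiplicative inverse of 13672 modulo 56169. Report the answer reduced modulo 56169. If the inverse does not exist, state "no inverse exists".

gcd(56169, 13672) by repeated division:
56169 = 4*13672 + 1481
13672 = 9*1481 + 343
1481 = 4*343 + 109
343 = 3*109 + 16
109 = 6*16 + 13
16 = 1*13 + 3
13 = 4*3 + 1
3 = 3*1 + 0
gcd = 1, so the inverse exists. Back-substitute:
1 = 13 − 4·3
1 = −4·16 + 5·13
1 = 5·109 − 34·16
1 = −34·343 + 107·109
1 = 107·1481 − 462·343
1 = −462·13672 + 4265·1481
1 = 4265·56169 − 17522·13672
Hence 13672⁻¹ ≡ -17522 ≡ 38647 (mod 56169).

38647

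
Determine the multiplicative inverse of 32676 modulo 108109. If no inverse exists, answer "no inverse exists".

97267

Extended Euclidean algorithm:
108109 = 3×32676 + 10081
32676 = 3×10081 + 2433
10081 = 4×2433 + 349
2433 = 6×349 + 339
349 = 1×339 + 10
339 = 33×10 + 9
10 = 1×9 + 1
9 = 9×1 + 0
Since gcd(32676, 108109) = 1, back-substitute to write 1 as a combination:
1 = 10 − 9
1 = −339 + 34·10
1 = 34·349 − 35·339
1 = −35·2433 + 244·349
1 = 244·10081 − 1011·2433
1 = −1011·32676 + 3277·10081
1 = 3277·108109 − 10842·32676
So 32676·(-10842) ≡ 1 (mod 108109), and -10842 ≡ 97267 (mod 108109).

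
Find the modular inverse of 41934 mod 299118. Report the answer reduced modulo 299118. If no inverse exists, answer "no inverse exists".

no inverse exists

Euclidean algorithm on 299118, 41934:
299118 = 7×41934 + 5580
41934 = 7×5580 + 2874
5580 = 1×2874 + 2706
2874 = 1×2706 + 168
2706 = 16×168 + 18
168 = 9×18 + 6
18 = 3×6 + 0
Since gcd = 6 > 1, 41934 is not a unit mod 299118.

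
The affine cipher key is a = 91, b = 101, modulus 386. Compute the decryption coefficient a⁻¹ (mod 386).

263

Apply the Euclidean algorithm to 386 and 91:
386 = 4×91 + 22
91 = 4×22 + 3
22 = 7×3 + 1
3 = 3×1 + 0
Since gcd(91, 386) = 1, back-substitute to write 1 as a combination:
1 = 22 − 7·3
1 = −7·91 + 29·22
1 = 29·386 − 123·91
Hence 91⁻¹ ≡ -123 ≡ 263 (mod 386).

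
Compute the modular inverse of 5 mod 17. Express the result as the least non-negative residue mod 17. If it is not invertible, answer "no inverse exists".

Apply the Euclidean algorithm to 17 and 5:
17 = 3·5 + 2
5 = 2·2 + 1
2 = 2·1 + 0
Since gcd(5, 17) = 1, back-substitute to write 1 as a combination:
1 = 5 − 2·2
1 = −2·17 + 7·5
So 5·7 ≡ 1 (mod 17).

7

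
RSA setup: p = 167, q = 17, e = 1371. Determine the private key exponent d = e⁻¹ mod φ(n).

2131

φ(n) = (p−1)(q−1) = 166·16 = 2656.
Need d with 1371·d ≡ 1 (mod 2656). Apply the extended Euclidean algorithm:
2656 = 1·1371 + 1285
1371 = 1·1285 + 86
1285 = 14·86 + 81
86 = 1·81 + 5
81 = 16·5 + 1
5 = 5·1 + 0
Back-substitute:
1 = 81 − 16·5
1 = −16·86 + 17·81
1 = 17·1285 − 254·86
1 = −254·1371 + 271·1285
1 = 271·2656 − 525·1371
So 1371·(-525) ≡ 1 (mod 2656), hence d ≡ -525 ≡ 2131 (mod 2656).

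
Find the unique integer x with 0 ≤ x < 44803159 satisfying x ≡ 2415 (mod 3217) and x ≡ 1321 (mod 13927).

Write x = 2415 + 3217·k. Then 3217·k ≡ 1321 − 2415 ≡ 12833 (mod 13927).
Need 3217⁻¹ mod 13927. Extended Euclid on (13927, 3217):
13927 = 4·3217 + 1059
3217 = 3·1059 + 40
1059 = 26·40 + 19
40 = 2·19 + 2
19 = 9·2 + 1
2 = 2·1 + 0
Back-substitute:
1 = 19 − 9·2
1 = −9·40 + 19·19
1 = 19·1059 − 503·40
1 = −503·3217 + 1528·1059
1 = 1528·13927 − 6615·3217
3217⁻¹ ≡ 7312 (mod 13927), so k ≡ 7312·12833 ≡ 8697 (mod 13927).
x = 2415 + 3217·8697 = 27980664.

27980664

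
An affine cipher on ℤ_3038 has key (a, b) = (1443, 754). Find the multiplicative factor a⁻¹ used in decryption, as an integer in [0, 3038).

gcd(3038, 1443) by repeated division:
3038 = 2·1443 + 152
1443 = 9·152 + 75
152 = 2·75 + 2
75 = 37·2 + 1
2 = 2·1 + 0
The gcd is 1. Working backward:
1 = 75 − 37·2
1 = −37·152 + 75·75
1 = 75·1443 − 712·152
1 = −712·3038 + 1499·1443
So 1443·1499 ≡ 1 (mod 3038).

1499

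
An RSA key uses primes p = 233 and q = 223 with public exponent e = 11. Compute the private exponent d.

φ(n) = (p−1)(q−1) = 232·222 = 51504.
Need d with 11·d ≡ 1 (mod 51504). Apply the extended Euclidean algorithm:
51504 = 4682·11 + 2
11 = 5·2 + 1
2 = 2·1 + 0
Back-substitute:
1 = 11 − 5·2
1 = −5·51504 + 23411·11
So 11·23411 ≡ 1 (mod 51504), hence d = 23411.

23411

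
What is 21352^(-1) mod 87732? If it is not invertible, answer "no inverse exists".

no inverse exists

Compute gcd(21352, 87732):
87732 = 4×21352 + 2324
21352 = 9×2324 + 436
2324 = 5×436 + 144
436 = 3×144 + 4
144 = 36×4 + 0
gcd(21352, 87732) = 4 ≠ 1, so 21352 has no multiplicative inverse modulo 87732.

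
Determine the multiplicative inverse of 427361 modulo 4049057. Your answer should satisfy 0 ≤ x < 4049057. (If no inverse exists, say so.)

3092515

Apply the Euclidean algorithm to 4049057 and 427361:
4049057 = 9*427361 + 202808
427361 = 2*202808 + 21745
202808 = 9*21745 + 7103
21745 = 3*7103 + 436
7103 = 16*436 + 127
436 = 3*127 + 55
127 = 2*55 + 17
55 = 3*17 + 4
17 = 4*4 + 1
4 = 4*1 + 0
gcd = 1, so the inverse exists. Back-substitute:
1 = 17 − 4·4
1 = −4·55 + 13·17
1 = 13·127 − 30·55
1 = −30·436 + 103·127
1 = 103·7103 − 1678·436
1 = −1678·21745 + 5137·7103
1 = 5137·202808 − 47911·21745
1 = −47911·427361 + 100959·202808
1 = 100959·4049057 − 956542·427361
So 427361·(-956542) ≡ 1 (mod 4049057), and -956542 ≡ 3092515 (mod 4049057).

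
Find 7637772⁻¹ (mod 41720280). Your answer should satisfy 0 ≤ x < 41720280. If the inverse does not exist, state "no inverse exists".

no inverse exists

Compute gcd(7637772, 41720280):
41720280 = 5*7637772 + 3531420
7637772 = 2*3531420 + 574932
3531420 = 6*574932 + 81828
574932 = 7*81828 + 2136
81828 = 38*2136 + 660
2136 = 3*660 + 156
660 = 4*156 + 36
156 = 4*36 + 12
36 = 3*12 + 0
gcd(7637772, 41720280) = 12 ≠ 1, so 7637772 has no multiplicative inverse modulo 41720280.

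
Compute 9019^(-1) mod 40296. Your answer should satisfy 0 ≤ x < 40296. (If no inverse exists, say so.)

3619

Apply the Euclidean algorithm to 40296 and 9019:
40296 = 4*9019 + 4220
9019 = 2*4220 + 579
4220 = 7*579 + 167
579 = 3*167 + 78
167 = 2*78 + 11
78 = 7*11 + 1
11 = 11*1 + 0
gcd = 1, so the inverse exists. Back-substitute:
1 = 78 − 7·11
1 = −7·167 + 15·78
1 = 15·579 − 52·167
1 = −52·4220 + 379·579
1 = 379·9019 − 810·4220
1 = −810·40296 + 3619·9019
So 9019·3619 ≡ 1 (mod 40296).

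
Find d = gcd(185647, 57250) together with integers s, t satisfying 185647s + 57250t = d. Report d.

Euclidean algorithm:
185647 = 3×57250 + 13897
57250 = 4×13897 + 1662
13897 = 8×1662 + 601
1662 = 2×601 + 460
601 = 1×460 + 141
460 = 3×141 + 37
141 = 3×37 + 30
37 = 1×30 + 7
30 = 4×7 + 2
7 = 3×2 + 1
2 = 2×1 + 0
gcd(185647, 57250) = 1.
Express as a combination:
1 = 7 − 3·2
1 = −3·30 + 13·7
1 = 13·37 − 16·30
1 = −16·141 + 61·37
1 = 61·460 − 199·141
1 = −199·601 + 260·460
1 = 260·1662 − 719·601
1 = −719·13897 + 6012·1662
1 = 6012·57250 − 24767·13897
1 = −24767·185647 + 80313·57250
So 1 = (-24767)·185647 + (80313)·57250.

1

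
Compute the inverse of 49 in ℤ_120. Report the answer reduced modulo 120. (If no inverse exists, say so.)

gcd(120, 49) by repeated division:
120 = 2·49 + 22
49 = 2·22 + 5
22 = 4·5 + 2
5 = 2·2 + 1
2 = 2·1 + 0
Since gcd(49, 120) = 1, back-substitute to write 1 as a combination:
1 = 5 − 2·2
1 = −2·22 + 9·5
1 = 9·49 − 20·22
1 = −20·120 + 49·49
So 49·49 ≡ 1 (mod 120).

49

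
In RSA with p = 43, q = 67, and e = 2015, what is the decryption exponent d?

φ(n) = (p−1)(q−1) = 42·66 = 2772.
Need d with 2015·d ≡ 1 (mod 2772). Apply the extended Euclidean algorithm:
2772 = 1×2015 + 757
2015 = 2×757 + 501
757 = 1×501 + 256
501 = 1×256 + 245
256 = 1×245 + 11
245 = 22×11 + 3
11 = 3×3 + 2
3 = 1×2 + 1
2 = 2×1 + 0
Back-substitute:
1 = 3 − 2
1 = −11 + 4·3
1 = 4·245 − 89·11
1 = −89·256 + 93·245
1 = 93·501 − 182·256
1 = −182·757 + 275·501
1 = 275·2015 − 732·757
1 = −732·2772 + 1007·2015
So 2015·1007 ≡ 1 (mod 2772), hence d = 1007.

1007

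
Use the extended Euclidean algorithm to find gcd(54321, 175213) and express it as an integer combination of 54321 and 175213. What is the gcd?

1

Euclidean algorithm:
175213 = 3·54321 + 12250
54321 = 4·12250 + 5321
12250 = 2·5321 + 1608
5321 = 3·1608 + 497
1608 = 3·497 + 117
497 = 4·117 + 29
117 = 4·29 + 1
29 = 29·1 + 0
gcd(54321, 175213) = 1.
Express as a combination:
1 = 117 − 4·29
1 = −4·497 + 17·117
1 = 17·1608 − 55·497
1 = −55·5321 + 182·1608
1 = 182·12250 − 419·5321
1 = −419·54321 + 1858·12250
1 = 1858·175213 − 5993·54321
So 1 = (1858)·175213 + (-5993)·54321.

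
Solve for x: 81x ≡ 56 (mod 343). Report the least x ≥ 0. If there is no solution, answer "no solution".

First find gcd(81, 343):
343 = 4*81 + 19
81 = 4*19 + 5
19 = 3*5 + 4
5 = 1*4 + 1
4 = 4*1 + 0
gcd = 1, so a unique solution mod 343 exists.
Back-substitute for the Bézout coefficients:
1 = 5 − 4
1 = −19 + 4·5
1 = 4·81 − 17·19
1 = −17·343 + 72·81
So 81·(72) ≡ 1 (mod 343), giving 81⁻¹ ≡ 72.
x ≡ 81⁻¹·56 ≡ 72·56 ≡ 259 (mod 343).

259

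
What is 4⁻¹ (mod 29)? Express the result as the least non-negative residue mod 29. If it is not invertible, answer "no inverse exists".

22

Extended Euclidean algorithm:
29 = 7·4 + 1
4 = 4·1 + 0
gcd = 1, so the inverse exists. Back-substitute:
1 = 29 − 7·4
Hence 4⁻¹ ≡ -7 ≡ 22 (mod 29).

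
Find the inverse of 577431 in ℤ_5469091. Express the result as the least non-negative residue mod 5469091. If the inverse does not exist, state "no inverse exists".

Apply the Euclidean algorithm to 5469091 and 577431:
5469091 = 9·577431 + 272212
577431 = 2·272212 + 33007
272212 = 8·33007 + 8156
33007 = 4·8156 + 383
8156 = 21·383 + 113
383 = 3·113 + 44
113 = 2·44 + 25
44 = 1·25 + 19
25 = 1·19 + 6
19 = 3·6 + 1
6 = 6·1 + 0
Since gcd(577431, 5469091) = 1, back-substitute to write 1 as a combination:
1 = 19 − 3·6
1 = −3·25 + 4·19
1 = 4·44 − 7·25
1 = −7·113 + 18·44
1 = 18·383 − 61·113
1 = −61·8156 + 1299·383
1 = 1299·33007 − 5257·8156
1 = −5257·272212 + 43355·33007
1 = 43355·577431 − 91967·272212
1 = −91967·5469091 + 871058·577431
So 577431·871058 ≡ 1 (mod 5469091).

871058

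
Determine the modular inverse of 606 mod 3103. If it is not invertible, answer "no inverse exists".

Run Euclid on (3103, 606):
3103 = 5×606 + 73
606 = 8×73 + 22
73 = 3×22 + 7
22 = 3×7 + 1
7 = 7×1 + 0
gcd = 1, so the inverse exists. Back-substitute:
1 = 22 − 3·7
1 = −3·73 + 10·22
1 = 10·606 − 83·73
1 = −83·3103 + 425·606
So 606·425 ≡ 1 (mod 3103).

425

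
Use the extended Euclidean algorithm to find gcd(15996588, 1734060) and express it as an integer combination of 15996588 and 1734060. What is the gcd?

Apply Euclid's algorithm to 15996588 and 1734060:
15996588 = 9×1734060 + 390048
1734060 = 4×390048 + 173868
390048 = 2×173868 + 42312
173868 = 4×42312 + 4620
42312 = 9×4620 + 732
4620 = 6×732 + 228
732 = 3×228 + 48
228 = 4×48 + 36
48 = 1×36 + 12
36 = 3×12 + 0
gcd(15996588, 1734060) = 12.
Back-substituting:
12 = 48 − 36
12 = −228 + 5·48
12 = 5·732 − 16·228
12 = −16·4620 + 101·732
12 = 101·42312 − 925·4620
12 = −925·173868 + 3801·42312
12 = 3801·390048 − 8527·173868
12 = −8527·1734060 + 37909·390048
12 = 37909·15996588 − 349708·1734060
So 12 = (37909)·15996588 + (-349708)·1734060.

12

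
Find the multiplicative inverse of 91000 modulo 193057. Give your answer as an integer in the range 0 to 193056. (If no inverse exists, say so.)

Apply the Euclidean algorithm to 193057 and 91000:
193057 = 2·91000 + 11057
91000 = 8·11057 + 2544
11057 = 4·2544 + 881
2544 = 2·881 + 782
881 = 1·782 + 99
782 = 7·99 + 89
99 = 1·89 + 10
89 = 8·10 + 9
10 = 1·9 + 1
9 = 9·1 + 0
The gcd is 1. Working backward:
1 = 10 − 9
1 = −89 + 9·10
1 = 9·99 − 10·89
1 = −10·782 + 79·99
1 = 79·881 − 89·782
1 = −89·2544 + 257·881
1 = 257·11057 − 1117·2544
1 = −1117·91000 + 9193·11057
1 = 9193·193057 − 19503·91000
Hence 91000⁻¹ ≡ -19503 ≡ 173554 (mod 193057).

173554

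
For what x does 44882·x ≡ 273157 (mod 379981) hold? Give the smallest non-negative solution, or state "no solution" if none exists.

First find gcd(44882, 379981):
379981 = 8*44882 + 20925
44882 = 2*20925 + 3032
20925 = 6*3032 + 2733
3032 = 1*2733 + 299
2733 = 9*299 + 42
299 = 7*42 + 5
42 = 8*5 + 2
5 = 2*2 + 1
2 = 2*1 + 0
gcd = 1, so a unique solution mod 379981 exists.
Back-substitute for the Bézout coefficients:
1 = 5 − 2·2
1 = −2·42 + 17·5
1 = 17·299 − 121·42
1 = −121·2733 + 1106·299
1 = 1106·3032 − 1227·2733
1 = −1227·20925 + 8468·3032
1 = 8468·44882 − 18163·20925
1 = −18163·379981 + 153772·44882
So 44882·(153772) ≡ 1 (mod 379981), giving 44882⁻¹ ≡ 153772.
x ≡ 44882⁻¹·273157 ≡ 153772·273157 ≡ 38502 (mod 379981).

38502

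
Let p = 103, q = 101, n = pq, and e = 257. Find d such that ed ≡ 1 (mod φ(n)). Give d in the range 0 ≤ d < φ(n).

φ(n) = (p−1)(q−1) = 102·100 = 10200.
Need d with 257·d ≡ 1 (mod 10200). Apply the extended Euclidean algorithm:
10200 = 39*257 + 177
257 = 1*177 + 80
177 = 2*80 + 17
80 = 4*17 + 12
17 = 1*12 + 5
12 = 2*5 + 2
5 = 2*2 + 1
2 = 2*1 + 0
Back-substitute:
1 = 5 − 2·2
1 = −2·12 + 5·5
1 = 5·17 − 7·12
1 = −7·80 + 33·17
1 = 33·177 − 73·80
1 = −73·257 + 106·177
1 = 106·10200 − 4207·257
So 257·(-4207) ≡ 1 (mod 10200), hence d ≡ -4207 ≡ 5993 (mod 10200).

5993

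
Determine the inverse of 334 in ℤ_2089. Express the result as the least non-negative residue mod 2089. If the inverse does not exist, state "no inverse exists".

344

Apply the Euclidean algorithm to 2089 and 334:
2089 = 6·334 + 85
334 = 3·85 + 79
85 = 1·79 + 6
79 = 13·6 + 1
6 = 6·1 + 0
The gcd is 1. Working backward:
1 = 79 − 13·6
1 = −13·85 + 14·79
1 = 14·334 − 55·85
1 = −55·2089 + 344·334
So 334·344 ≡ 1 (mod 2089).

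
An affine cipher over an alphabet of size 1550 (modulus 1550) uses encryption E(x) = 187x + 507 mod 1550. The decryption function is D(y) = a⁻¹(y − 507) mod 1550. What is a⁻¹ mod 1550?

Extended Euclidean algorithm:
1550 = 8*187 + 54
187 = 3*54 + 25
54 = 2*25 + 4
25 = 6*4 + 1
4 = 4*1 + 0
Since gcd(187, 1550) = 1, back-substitute to write 1 as a combination:
1 = 25 − 6·4
1 = −6·54 + 13·25
1 = 13·187 − 45·54
1 = −45·1550 + 373·187
So 187·373 ≡ 1 (mod 1550).

373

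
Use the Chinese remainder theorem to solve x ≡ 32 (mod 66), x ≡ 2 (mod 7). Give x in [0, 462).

Write x = 32 + 66·k. Then 66·k ≡ 2 − 32 ≡ 5 (mod 7).
Need 66⁻¹ mod 7. Extended Euclid on (7, 3):
7 = 2*3 + 1
3 = 3*1 + 0
Back-substitute:
1 = 7 − 2·3
66⁻¹ ≡ 5 (mod 7), so k ≡ 5·5 ≡ 4 (mod 7).
x = 32 + 66·4 = 296.

296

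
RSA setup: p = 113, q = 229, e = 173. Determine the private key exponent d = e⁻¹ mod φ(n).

4133

φ(n) = (p−1)(q−1) = 112·228 = 25536.
Need d with 173·d ≡ 1 (mod 25536). Apply the extended Euclidean algorithm:
25536 = 147×173 + 105
173 = 1×105 + 68
105 = 1×68 + 37
68 = 1×37 + 31
37 = 1×31 + 6
31 = 5×6 + 1
6 = 6×1 + 0
Back-substitute:
1 = 31 − 5·6
1 = −5·37 + 6·31
1 = 6·68 − 11·37
1 = −11·105 + 17·68
1 = 17·173 − 28·105
1 = −28·25536 + 4133·173
So 173·4133 ≡ 1 (mod 25536), hence d = 4133.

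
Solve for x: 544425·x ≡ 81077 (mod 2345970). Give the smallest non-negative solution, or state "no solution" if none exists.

no solution

gcd(544425, 2345970):
2345970 = 4*544425 + 168270
544425 = 3*168270 + 39615
168270 = 4*39615 + 9810
39615 = 4*9810 + 375
9810 = 26*375 + 60
375 = 6*60 + 15
60 = 4*15 + 0
gcd = 15, but 15 ∤ 81077, so the congruence has no solution.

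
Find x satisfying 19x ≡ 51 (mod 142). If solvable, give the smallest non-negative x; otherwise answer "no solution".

First find gcd(19, 142):
142 = 7×19 + 9
19 = 2×9 + 1
9 = 9×1 + 0
gcd = 1, so a unique solution mod 142 exists.
Back-substitute for the Bézout coefficients:
1 = 19 − 2·9
1 = −2·142 + 15·19
So 19·(15) ≡ 1 (mod 142), giving 19⁻¹ ≡ 15.
x ≡ 19⁻¹·51 ≡ 15·51 ≡ 55 (mod 142).

55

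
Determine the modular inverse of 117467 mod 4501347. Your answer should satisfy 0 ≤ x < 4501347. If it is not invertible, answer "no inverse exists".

3488930

gcd(4501347, 117467) by repeated division:
4501347 = 38×117467 + 37601
117467 = 3×37601 + 4664
37601 = 8×4664 + 289
4664 = 16×289 + 40
289 = 7×40 + 9
40 = 4×9 + 4
9 = 2×4 + 1
4 = 4×1 + 0
gcd = 1, so the inverse exists. Back-substitute:
1 = 9 − 2·4
1 = −2·40 + 9·9
1 = 9·289 − 65·40
1 = −65·4664 + 1049·289
1 = 1049·37601 − 8457·4664
1 = −8457·117467 + 26420·37601
1 = 26420·4501347 − 1012417·117467
So 117467·(-1012417) ≡ 1 (mod 4501347), and -1012417 ≡ 3488930 (mod 4501347).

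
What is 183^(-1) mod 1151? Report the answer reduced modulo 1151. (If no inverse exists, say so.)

Extended Euclidean algorithm:
1151 = 6*183 + 53
183 = 3*53 + 24
53 = 2*24 + 5
24 = 4*5 + 4
5 = 1*4 + 1
4 = 4*1 + 0
gcd = 1, so the inverse exists. Back-substitute:
1 = 5 − 4
1 = −24 + 5·5
1 = 5·53 − 11·24
1 = −11·183 + 38·53
1 = 38·1151 − 239·183
So 183·(-239) ≡ 1 (mod 1151), and -239 ≡ 912 (mod 1151).

912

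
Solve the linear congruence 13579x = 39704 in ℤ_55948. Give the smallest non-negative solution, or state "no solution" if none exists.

3468

First find gcd(13579, 55948):
55948 = 4·13579 + 1632
13579 = 8·1632 + 523
1632 = 3·523 + 63
523 = 8·63 + 19
63 = 3·19 + 6
19 = 3·6 + 1
6 = 6·1 + 0
gcd = 1, so a unique solution mod 55948 exists.
Back-substitute for the Bézout coefficients:
1 = 19 − 3·6
1 = −3·63 + 10·19
1 = 10·523 − 83·63
1 = −83·1632 + 259·523
1 = 259·13579 − 2155·1632
1 = −2155·55948 + 8879·13579
So 13579·(8879) ≡ 1 (mod 55948), giving 13579⁻¹ ≡ 8879.
x ≡ 13579⁻¹·39704 ≡ 8879·39704 ≡ 3468 (mod 55948).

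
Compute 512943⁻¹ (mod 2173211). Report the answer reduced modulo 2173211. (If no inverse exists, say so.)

504474

gcd(2173211, 512943) by repeated division:
2173211 = 4×512943 + 121439
512943 = 4×121439 + 27187
121439 = 4×27187 + 12691
27187 = 2×12691 + 1805
12691 = 7×1805 + 56
1805 = 32×56 + 13
56 = 4×13 + 4
13 = 3×4 + 1
4 = 4×1 + 0
Since gcd(512943, 2173211) = 1, back-substitute to write 1 as a combination:
1 = 13 − 3·4
1 = −3·56 + 13·13
1 = 13·1805 − 419·56
1 = −419·12691 + 2946·1805
1 = 2946·27187 − 6311·12691
1 = −6311·121439 + 28190·27187
1 = 28190·512943 − 119071·121439
1 = −119071·2173211 + 504474·512943
So 512943·504474 ≡ 1 (mod 2173211).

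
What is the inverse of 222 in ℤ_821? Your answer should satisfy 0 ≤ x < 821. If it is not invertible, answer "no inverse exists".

gcd(821, 222) by repeated division:
821 = 3·222 + 155
222 = 1·155 + 67
155 = 2·67 + 21
67 = 3·21 + 4
21 = 5·4 + 1
4 = 4·1 + 0
Since gcd(222, 821) = 1, back-substitute to write 1 as a combination:
1 = 21 − 5·4
1 = −5·67 + 16·21
1 = 16·155 − 37·67
1 = −37·222 + 53·155
1 = 53·821 − 196·222
So 222·(-196) ≡ 1 (mod 821), and -196 ≡ 625 (mod 821).

625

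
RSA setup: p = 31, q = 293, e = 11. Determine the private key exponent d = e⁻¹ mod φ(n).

φ(n) = (p−1)(q−1) = 30·292 = 8760.
Need d with 11·d ≡ 1 (mod 8760). Apply the extended Euclidean algorithm:
8760 = 796*11 + 4
11 = 2*4 + 3
4 = 1*3 + 1
3 = 3*1 + 0
Back-substitute:
1 = 4 − 3
1 = −11 + 3·4
1 = 3·8760 − 2389·11
So 11·(-2389) ≡ 1 (mod 8760), hence d ≡ -2389 ≡ 6371 (mod 8760).

6371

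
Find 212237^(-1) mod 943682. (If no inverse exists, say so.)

103449

gcd(943682, 212237) by repeated division:
943682 = 4*212237 + 94734
212237 = 2*94734 + 22769
94734 = 4*22769 + 3658
22769 = 6*3658 + 821
3658 = 4*821 + 374
821 = 2*374 + 73
374 = 5*73 + 9
73 = 8*9 + 1
9 = 9*1 + 0
Since gcd(212237, 943682) = 1, back-substitute to write 1 as a combination:
1 = 73 − 8·9
1 = −8·374 + 41·73
1 = 41·821 − 90·374
1 = −90·3658 + 401·821
1 = 401·22769 − 2496·3658
1 = −2496·94734 + 10385·22769
1 = 10385·212237 − 23266·94734
1 = −23266·943682 + 103449·212237
So 212237·103449 ≡ 1 (mod 943682).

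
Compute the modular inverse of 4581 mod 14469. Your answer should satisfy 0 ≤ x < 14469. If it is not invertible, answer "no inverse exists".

Compute gcd(4581, 14469):
14469 = 3·4581 + 726
4581 = 6·726 + 225
726 = 3·225 + 51
225 = 4·51 + 21
51 = 2·21 + 9
21 = 2·9 + 3
9 = 3·3 + 0
The gcd is 3, not 1, hence no inverse exists.

no inverse exists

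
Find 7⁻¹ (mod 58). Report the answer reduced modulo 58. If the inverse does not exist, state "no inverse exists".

25

Extended Euclidean algorithm:
58 = 8·7 + 2
7 = 3·2 + 1
2 = 2·1 + 0
Since gcd(7, 58) = 1, back-substitute to write 1 as a combination:
1 = 7 − 3·2
1 = −3·58 + 25·7
So 7·25 ≡ 1 (mod 58).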